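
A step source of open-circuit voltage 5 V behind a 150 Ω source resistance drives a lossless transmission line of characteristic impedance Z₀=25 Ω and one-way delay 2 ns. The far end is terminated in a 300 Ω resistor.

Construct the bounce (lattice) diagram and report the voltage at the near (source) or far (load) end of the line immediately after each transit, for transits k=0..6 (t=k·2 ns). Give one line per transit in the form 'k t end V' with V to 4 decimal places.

0 0 source 0.7143
1 2 load 1.3187
2 4 source 1.7504
3 6 load 2.1157
4 8 source 2.3766
5 10 load 2.5974
6 12 source 2.7551

Γ_L=0.846154, Γ_S=0.714286; launch V₁=5·25/175=0.714286
k=0 src: V=0.7143
k=1 load: inc=0.714286, refl=0.714286·0.846154=0.6044; V=0.000000+0.714286+0.604396=1.3187
k=2 src: inc=0.604396, refl=0.604396·0.714286=0.4317; V=0.714286+0.604396+0.431711=1.7504
k=3 load: inc=0.431711, refl=0.431711·0.846154=0.3653; V=1.318681+0.431711+0.365294=2.1157
k=4 src: inc=0.365294, refl=0.365294·0.714286=0.2609; V=1.750392+0.365294+0.260924=2.3766
k=5 load: inc=0.260924, refl=0.260924·0.846154=0.2208; V=2.115687+0.260924+0.220782=2.5974
k=6 src: inc=0.220782, refl=0.220782·0.714286=0.1577; V=2.376611+0.220782+0.157702=2.7551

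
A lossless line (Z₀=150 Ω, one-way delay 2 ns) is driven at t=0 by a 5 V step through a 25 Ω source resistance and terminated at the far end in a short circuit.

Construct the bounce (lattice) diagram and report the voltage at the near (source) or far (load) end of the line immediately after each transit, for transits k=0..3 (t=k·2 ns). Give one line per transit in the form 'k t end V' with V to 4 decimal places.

0 0 source 4.2857
1 2 load 0.0000
2 4 source 3.0612
3 6 load 0.0000

Γ_L=-1.000000, Γ_S=-0.714286; launch V₁=5·150/175=4.285714
k=0 src: V=4.2857
k=1 load: inc=4.285714, refl=4.285714·-1.000000=-4.2857; V=0.000000+4.285714+-4.285714=0.0000
k=2 src: inc=-4.285714, refl=-4.285714·-0.714286=3.0612; V=4.285714+-4.285714+3.061224=3.0612
k=3 load: inc=3.061224, refl=3.061224·-1.000000=-3.0612; V=0.000000+3.061224+-3.061224=0.0000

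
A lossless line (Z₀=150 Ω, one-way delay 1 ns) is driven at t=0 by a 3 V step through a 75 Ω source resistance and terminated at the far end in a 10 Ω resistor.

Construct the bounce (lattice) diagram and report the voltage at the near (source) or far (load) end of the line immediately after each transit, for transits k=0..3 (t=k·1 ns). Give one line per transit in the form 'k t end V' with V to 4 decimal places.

Γ_L=-0.875000, Γ_S=-0.333333; launch V₁=3·150/225=2.000000
k=0 src: V=2.0000
k=1 load: inc=2.000000, refl=2.000000·-0.875000=-1.7500; V=0.000000+2.000000+-1.750000=0.2500
k=2 src: inc=-1.750000, refl=-1.750000·-0.333333=0.5833; V=2.000000+-1.750000+0.583333=0.8333
k=3 load: inc=0.583333, refl=0.583333·-0.875000=-0.5104; V=0.250000+0.583333+-0.510417=0.3229

0 0 source 2.0000
1 1 load 0.2500
2 2 source 0.8333
3 3 load 0.3229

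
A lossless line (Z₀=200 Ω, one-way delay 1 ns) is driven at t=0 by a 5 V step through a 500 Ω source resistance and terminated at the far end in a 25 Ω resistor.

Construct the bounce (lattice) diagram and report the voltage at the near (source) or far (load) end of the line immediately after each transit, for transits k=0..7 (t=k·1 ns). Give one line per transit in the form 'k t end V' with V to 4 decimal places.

0 0 source 1.4286
1 1 load 0.3175
2 2 source -0.1587
3 3 load 0.2116
4 4 source 0.3704
5 5 load 0.2469
6 6 source 0.1940
7 7 load 0.2352

Γ_L=-0.777778, Γ_S=0.428571; launch V₁=5·200/700=1.428571
k=0 src: V=1.4286
k=1 load: inc=1.428571, refl=1.428571·-0.777778=-1.1111; V=0.000000+1.428571+-1.111111=0.3175
k=2 src: inc=-1.111111, refl=-1.111111·0.428571=-0.4762; V=1.428571+-1.111111+-0.476190=-0.1587
k=3 load: inc=-0.476190, refl=-0.476190·-0.777778=0.3704; V=0.317460+-0.476190+0.370370=0.2116
k=4 src: inc=0.370370, refl=0.370370·0.428571=0.1587; V=-0.158730+0.370370+0.158730=0.3704
k=5 load: inc=0.158730, refl=0.158730·-0.777778=-0.1235; V=0.211640+0.158730+-0.123457=0.2469
k=6 src: inc=-0.123457, refl=-0.123457·0.428571=-0.0529; V=0.370370+-0.123457+-0.052910=0.1940
k=7 load: inc=-0.052910, refl=-0.052910·-0.777778=0.0412; V=0.246914+-0.052910+0.041152=0.2352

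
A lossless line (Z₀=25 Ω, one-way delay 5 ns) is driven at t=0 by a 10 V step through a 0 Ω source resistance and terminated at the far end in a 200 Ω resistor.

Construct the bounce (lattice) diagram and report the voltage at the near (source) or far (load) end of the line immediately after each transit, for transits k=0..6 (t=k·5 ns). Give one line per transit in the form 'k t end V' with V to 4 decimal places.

Γ_L=0.777778, Γ_S=-1.000000; launch V₁=10·25/25=10.000000
k=0 src: V=10.0000
k=1 load: inc=10.000000, refl=10.000000·0.777778=7.7778; V=0.000000+10.000000+7.777778=17.7778
k=2 src: inc=7.777778, refl=7.777778·-1.000000=-7.7778; V=10.000000+7.777778+-7.777778=10.0000
k=3 load: inc=-7.777778, refl=-7.777778·0.777778=-6.0494; V=17.777778+-7.777778+-6.049383=3.9506
k=4 src: inc=-6.049383, refl=-6.049383·-1.000000=6.0494; V=10.000000+-6.049383+6.049383=10.0000
k=5 load: inc=6.049383, refl=6.049383·0.777778=4.7051; V=3.950617+6.049383+4.705075=14.7051
k=6 src: inc=4.705075, refl=4.705075·-1.000000=-4.7051; V=10.000000+4.705075+-4.705075=10.0000

0 0 source 10.0000
1 5 load 17.7778
2 10 source 10.0000
3 15 load 3.9506
4 20 source 10.0000
5 25 load 14.7051
6 30 source 10.0000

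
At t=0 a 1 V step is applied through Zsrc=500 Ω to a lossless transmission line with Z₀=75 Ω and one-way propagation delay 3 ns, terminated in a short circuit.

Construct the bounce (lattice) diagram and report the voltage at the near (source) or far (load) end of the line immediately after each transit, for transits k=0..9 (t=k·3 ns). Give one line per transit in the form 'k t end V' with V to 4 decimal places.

Γ_L=-1.000000, Γ_S=0.739130; launch V₁=1·75/575=0.130435
k=0 src: V=0.1304
k=1 load: inc=0.130435, refl=0.130435·-1.000000=-0.1304; V=0.000000+0.130435+-0.130435=0.0000
k=2 src: inc=-0.130435, refl=-0.130435·0.739130=-0.0964; V=0.130435+-0.130435+-0.096408=-0.0964
k=3 load: inc=-0.096408, refl=-0.096408·-1.000000=0.0964; V=0.000000+-0.096408+0.096408=0.0000
k=4 src: inc=0.096408, refl=0.096408·0.739130=0.0713; V=-0.096408+0.096408+0.071258=0.0713
k=5 load: inc=0.071258, refl=0.071258·-1.000000=-0.0713; V=0.000000+0.071258+-0.071258=0.0000
k=6 src: inc=-0.071258, refl=-0.071258·0.739130=-0.0527; V=0.071258+-0.071258+-0.052669=-0.0527
k=7 load: inc=-0.052669, refl=-0.052669·-1.000000=0.0527; V=0.000000+-0.052669+0.052669=0.0000
k=8 src: inc=0.052669, refl=0.052669·0.739130=0.0389; V=-0.052669+0.052669+0.038929=0.0389
k=9 load: inc=0.038929, refl=0.038929·-1.000000=-0.0389; V=0.000000+0.038929+-0.038929=0.0000

0 0 source 0.1304
1 3 load 0.0000
2 6 source -0.0964
3 9 load 0.0000
4 12 source 0.0713
5 15 load 0.0000
6 18 source -0.0527
7 21 load 0.0000
8 24 source 0.0389
9 27 load 0.0000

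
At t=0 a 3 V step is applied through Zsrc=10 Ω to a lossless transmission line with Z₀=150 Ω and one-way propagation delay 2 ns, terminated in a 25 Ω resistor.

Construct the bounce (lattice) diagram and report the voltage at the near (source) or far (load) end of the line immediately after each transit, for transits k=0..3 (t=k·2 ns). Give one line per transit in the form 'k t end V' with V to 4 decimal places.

0 0 source 2.8125
1 2 load 0.8036
2 4 source 2.5614
3 6 load 1.3058

Γ_L=-0.714286, Γ_S=-0.875000; launch V₁=3·150/160=2.812500
k=0 src: V=2.8125
k=1 load: inc=2.812500, refl=2.812500·-0.714286=-2.0089; V=0.000000+2.812500+-2.008929=0.8036
k=2 src: inc=-2.008929, refl=-2.008929·-0.875000=1.7578; V=2.812500+-2.008929+1.757812=2.5614
k=3 load: inc=1.757812, refl=1.757812·-0.714286=-1.2556; V=0.803571+1.757812+-1.255580=1.3058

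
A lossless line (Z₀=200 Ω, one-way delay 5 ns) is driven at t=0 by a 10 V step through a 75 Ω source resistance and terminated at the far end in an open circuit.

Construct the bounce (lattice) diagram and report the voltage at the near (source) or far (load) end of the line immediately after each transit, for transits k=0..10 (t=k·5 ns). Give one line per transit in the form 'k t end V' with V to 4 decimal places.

0 0 source 7.2727
1 5 load 14.5455
2 10 source 11.2397
3 15 load 7.9339
4 20 source 9.4365
5 25 load 10.9391
6 30 source 10.2561
7 35 load 9.5731
8 40 source 9.8836
9 45 load 10.1940
10 50 source 10.0529

Γ_L=1.000000, Γ_S=-0.454545; launch V₁=10·200/275=7.272727
k=0 src: V=7.2727
k=1 load: inc=7.272727, refl=7.272727·1.000000=7.2727; V=0.000000+7.272727+7.272727=14.5455
k=2 src: inc=7.272727, refl=7.272727·-0.454545=-3.3058; V=7.272727+7.272727+-3.305785=11.2397
k=3 load: inc=-3.305785, refl=-3.305785·1.000000=-3.3058; V=14.545455+-3.305785+-3.305785=7.9339
k=4 src: inc=-3.305785, refl=-3.305785·-0.454545=1.5026; V=11.239669+-3.305785+1.502630=9.4365
k=5 load: inc=1.502630, refl=1.502630·1.000000=1.5026; V=7.933884+1.502630+1.502630=10.9391
k=6 src: inc=1.502630, refl=1.502630·-0.454545=-0.6830; V=9.436514+1.502630+-0.683013=10.2561
k=7 load: inc=-0.683013, refl=-0.683013·1.000000=-0.6830; V=10.939144+-0.683013+-0.683013=9.5731
k=8 src: inc=-0.683013, refl=-0.683013·-0.454545=0.3105; V=10.256130+-0.683013+0.310461=9.8836
k=9 load: inc=0.310461, refl=0.310461·1.000000=0.3105; V=9.573117+0.310461+0.310461=10.1940
k=10 src: inc=0.310461, refl=0.310461·-0.454545=-0.1411; V=9.883577+0.310461+-0.141118=10.0529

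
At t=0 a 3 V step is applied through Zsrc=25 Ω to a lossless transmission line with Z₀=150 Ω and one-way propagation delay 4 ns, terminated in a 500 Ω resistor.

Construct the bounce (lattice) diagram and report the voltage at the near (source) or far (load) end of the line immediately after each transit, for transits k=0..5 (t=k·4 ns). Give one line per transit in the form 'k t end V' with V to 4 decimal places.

Γ_L=0.538462, Γ_S=-0.714286; launch V₁=3·150/175=2.571429
k=0 src: V=2.5714
k=1 load: inc=2.571429, refl=2.571429·0.538462=1.3846; V=0.000000+2.571429+1.384615=3.9560
k=2 src: inc=1.384615, refl=1.384615·-0.714286=-0.9890; V=2.571429+1.384615+-0.989011=2.9670
k=3 load: inc=-0.989011, refl=-0.989011·0.538462=-0.5325; V=3.956044+-0.989011+-0.532544=2.4345
k=4 src: inc=-0.532544, refl=-0.532544·-0.714286=0.3804; V=2.967033+-0.532544+0.380389=2.8149
k=5 load: inc=0.380389, refl=0.380389·0.538462=0.2048; V=2.434489+0.380389+0.204825=3.0197

0 0 source 2.5714
1 4 load 3.9560
2 8 source 2.9670
3 12 load 2.4345
4 16 source 2.8149
5 20 load 3.0197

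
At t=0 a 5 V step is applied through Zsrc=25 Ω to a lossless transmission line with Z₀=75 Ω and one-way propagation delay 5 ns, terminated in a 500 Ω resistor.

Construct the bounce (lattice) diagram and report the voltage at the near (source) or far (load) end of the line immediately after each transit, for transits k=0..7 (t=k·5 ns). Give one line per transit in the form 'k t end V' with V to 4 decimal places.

Γ_L=0.739130, Γ_S=-0.500000; launch V₁=5·75/100=3.750000
k=0 src: V=3.7500
k=1 load: inc=3.750000, refl=3.750000·0.739130=2.7717; V=0.000000+3.750000+2.771739=6.5217
k=2 src: inc=2.771739, refl=2.771739·-0.500000=-1.3859; V=3.750000+2.771739+-1.385870=5.1359
k=3 load: inc=-1.385870, refl=-1.385870·0.739130=-1.0243; V=6.521739+-1.385870+-1.024338=4.1115
k=4 src: inc=-1.024338, refl=-1.024338·-0.500000=0.5122; V=5.135870+-1.024338+0.512169=4.6237
k=5 load: inc=0.512169, refl=0.512169·0.739130=0.3786; V=4.111531+0.512169+0.378560=5.0023
k=6 src: inc=0.378560, refl=0.378560·-0.500000=-0.1893; V=4.623700+0.378560+-0.189280=4.8130
k=7 load: inc=-0.189280, refl=-0.189280·0.739130=-0.1399; V=5.002260+-0.189280+-0.139903=4.6731

0 0 source 3.7500
1 5 load 6.5217
2 10 source 5.1359
3 15 load 4.1115
4 20 source 4.6237
5 25 load 5.0023
6 30 source 4.8130
7 35 load 4.6731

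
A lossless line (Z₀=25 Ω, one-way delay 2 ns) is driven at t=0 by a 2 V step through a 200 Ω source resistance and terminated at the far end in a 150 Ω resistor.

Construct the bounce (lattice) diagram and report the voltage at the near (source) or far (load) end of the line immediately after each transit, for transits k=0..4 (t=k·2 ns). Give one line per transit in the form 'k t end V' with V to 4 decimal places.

Γ_L=0.714286, Γ_S=0.777778; launch V₁=2·25/225=0.222222
k=0 src: V=0.2222
k=1 load: inc=0.222222, refl=0.222222·0.714286=0.1587; V=0.000000+0.222222+0.158730=0.3810
k=2 src: inc=0.158730, refl=0.158730·0.777778=0.1235; V=0.222222+0.158730+0.123457=0.5044
k=3 load: inc=0.123457, refl=0.123457·0.714286=0.0882; V=0.380952+0.123457+0.088183=0.5926
k=4 src: inc=0.088183, refl=0.088183·0.777778=0.0686; V=0.504409+0.088183+0.068587=0.6612

0 0 source 0.2222
1 2 load 0.3810
2 4 source 0.5044
3 6 load 0.5926
4 8 source 0.6612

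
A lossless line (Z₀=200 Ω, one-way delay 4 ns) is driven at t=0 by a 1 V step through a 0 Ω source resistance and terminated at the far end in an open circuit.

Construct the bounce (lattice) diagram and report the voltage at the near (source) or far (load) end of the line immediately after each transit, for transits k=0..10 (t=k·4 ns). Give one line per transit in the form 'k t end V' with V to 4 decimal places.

Γ_L=1.000000, Γ_S=-1.000000; launch V₁=1·200/200=1.000000
k=0 src: V=1.0000
k=1 load: inc=1.000000, refl=1.000000·1.000000=1.0000; V=0.000000+1.000000+1.000000=2.0000
k=2 src: inc=1.000000, refl=1.000000·-1.000000=-1.0000; V=1.000000+1.000000+-1.000000=1.0000
k=3 load: inc=-1.000000, refl=-1.000000·1.000000=-1.0000; V=2.000000+-1.000000+-1.000000=0.0000
k=4 src: inc=-1.000000, refl=-1.000000·-1.000000=1.0000; V=1.000000+-1.000000+1.000000=1.0000
k=5 load: inc=1.000000, refl=1.000000·1.000000=1.0000; V=0.000000+1.000000+1.000000=2.0000
k=6 src: inc=1.000000, refl=1.000000·-1.000000=-1.0000; V=1.000000+1.000000+-1.000000=1.0000
k=7 load: inc=-1.000000, refl=-1.000000·1.000000=-1.0000; V=2.000000+-1.000000+-1.000000=0.0000
k=8 src: inc=-1.000000, refl=-1.000000·-1.000000=1.0000; V=1.000000+-1.000000+1.000000=1.0000
k=9 load: inc=1.000000, refl=1.000000·1.000000=1.0000; V=0.000000+1.000000+1.000000=2.0000
k=10 src: inc=1.000000, refl=1.000000·-1.000000=-1.0000; V=1.000000+1.000000+-1.000000=1.0000

0 0 source 1.0000
1 4 load 2.0000
2 8 source 1.0000
3 12 load 0.0000
4 16 source 1.0000
5 20 load 2.0000
6 24 source 1.0000
7 28 load 0.0000
8 32 source 1.0000
9 36 load 2.0000
10 40 source 1.0000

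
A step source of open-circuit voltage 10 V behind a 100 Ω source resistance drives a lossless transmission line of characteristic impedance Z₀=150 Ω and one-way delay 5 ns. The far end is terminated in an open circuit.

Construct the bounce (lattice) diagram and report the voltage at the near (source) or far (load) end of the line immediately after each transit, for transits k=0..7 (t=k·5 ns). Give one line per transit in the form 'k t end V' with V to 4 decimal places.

Γ_L=1.000000, Γ_S=-0.200000; launch V₁=10·150/250=6.000000
k=0 src: V=6.0000
k=1 load: inc=6.000000, refl=6.000000·1.000000=6.0000; V=0.000000+6.000000+6.000000=12.0000
k=2 src: inc=6.000000, refl=6.000000·-0.200000=-1.2000; V=6.000000+6.000000+-1.200000=10.8000
k=3 load: inc=-1.200000, refl=-1.200000·1.000000=-1.2000; V=12.000000+-1.200000+-1.200000=9.6000
k=4 src: inc=-1.200000, refl=-1.200000·-0.200000=0.2400; V=10.800000+-1.200000+0.240000=9.8400
k=5 load: inc=0.240000, refl=0.240000·1.000000=0.2400; V=9.600000+0.240000+0.240000=10.0800
k=6 src: inc=0.240000, refl=0.240000·-0.200000=-0.0480; V=9.840000+0.240000+-0.048000=10.0320
k=7 load: inc=-0.048000, refl=-0.048000·1.000000=-0.0480; V=10.080000+-0.048000+-0.048000=9.9840

0 0 source 6.0000
1 5 load 12.0000
2 10 source 10.8000
3 15 load 9.6000
4 20 source 9.8400
5 25 load 10.0800
6 30 source 10.0320
7 35 load 9.9840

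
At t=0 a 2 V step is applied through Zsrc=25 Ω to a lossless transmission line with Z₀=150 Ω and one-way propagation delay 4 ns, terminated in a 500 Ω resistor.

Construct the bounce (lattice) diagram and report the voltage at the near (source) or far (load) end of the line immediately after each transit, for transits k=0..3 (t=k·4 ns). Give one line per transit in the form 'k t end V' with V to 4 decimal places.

Γ_L=0.538462, Γ_S=-0.714286; launch V₁=2·150/175=1.714286
k=0 src: V=1.7143
k=1 load: inc=1.714286, refl=1.714286·0.538462=0.9231; V=0.000000+1.714286+0.923077=2.6374
k=2 src: inc=0.923077, refl=0.923077·-0.714286=-0.6593; V=1.714286+0.923077+-0.659341=1.9780
k=3 load: inc=-0.659341, refl=-0.659341·0.538462=-0.3550; V=2.637363+-0.659341+-0.355030=1.6230

0 0 source 1.7143
1 4 load 2.6374
2 8 source 1.9780
3 12 load 1.6230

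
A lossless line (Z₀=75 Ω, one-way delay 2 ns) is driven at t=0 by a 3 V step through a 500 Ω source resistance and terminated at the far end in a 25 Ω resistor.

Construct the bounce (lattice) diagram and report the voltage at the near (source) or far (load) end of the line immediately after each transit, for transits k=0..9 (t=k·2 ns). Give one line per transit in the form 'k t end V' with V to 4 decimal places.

0 0 source 0.3913
1 2 load 0.1957
2 4 source 0.0510
3 6 load 0.1233
4 8 source 0.1768
5 10 load 0.1501
6 12 source 0.1303
7 14 load 0.1402
8 16 source 0.1475
9 18 load 0.1438

Γ_L=-0.500000, Γ_S=0.739130; launch V₁=3·75/575=0.391304
k=0 src: V=0.3913
k=1 load: inc=0.391304, refl=0.391304·-0.500000=-0.1957; V=0.000000+0.391304+-0.195652=0.1957
k=2 src: inc=-0.195652, refl=-0.195652·0.739130=-0.1446; V=0.391304+-0.195652+-0.144612=0.0510
k=3 load: inc=-0.144612, refl=-0.144612·-0.500000=0.0723; V=0.195652+-0.144612+0.072306=0.1233
k=4 src: inc=0.072306, refl=0.072306·0.739130=0.0534; V=0.051040+0.072306+0.053444=0.1768
k=5 load: inc=0.053444, refl=0.053444·-0.500000=-0.0267; V=0.123346+0.053444+-0.026722=0.1501
k=6 src: inc=-0.026722, refl=-0.026722·0.739130=-0.0198; V=0.176790+-0.026722+-0.019751=0.1303
k=7 load: inc=-0.019751, refl=-0.019751·-0.500000=0.0099; V=0.150068+-0.019751+0.009875=0.1402
k=8 src: inc=0.009875, refl=0.009875·0.739130=0.0073; V=0.130317+0.009875+0.007299=0.1475
k=9 load: inc=0.007299, refl=0.007299·-0.500000=-0.0036; V=0.140192+0.007299+-0.003650=0.1438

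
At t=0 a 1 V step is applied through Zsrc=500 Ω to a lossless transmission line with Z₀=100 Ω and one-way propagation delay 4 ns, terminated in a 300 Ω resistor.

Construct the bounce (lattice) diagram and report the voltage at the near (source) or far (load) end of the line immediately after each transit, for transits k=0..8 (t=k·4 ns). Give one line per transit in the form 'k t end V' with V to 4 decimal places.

0 0 source 0.1667
1 4 load 0.2500
2 8 source 0.3056
3 12 load 0.3333
4 16 source 0.3519
5 20 load 0.3611
6 24 source 0.3673
7 28 load 0.3704
8 32 source 0.3724

Γ_L=0.500000, Γ_S=0.666667; launch V₁=1·100/600=0.166667
k=0 src: V=0.1667
k=1 load: inc=0.166667, refl=0.166667·0.500000=0.0833; V=0.000000+0.166667+0.083333=0.2500
k=2 src: inc=0.083333, refl=0.083333·0.666667=0.0556; V=0.166667+0.083333+0.055556=0.3056
k=3 load: inc=0.055556, refl=0.055556·0.500000=0.0278; V=0.250000+0.055556+0.027778=0.3333
k=4 src: inc=0.027778, refl=0.027778·0.666667=0.0185; V=0.305556+0.027778+0.018519=0.3519
k=5 load: inc=0.018519, refl=0.018519·0.500000=0.0093; V=0.333333+0.018519+0.009259=0.3611
k=6 src: inc=0.009259, refl=0.009259·0.666667=0.0062; V=0.351852+0.009259+0.006173=0.3673
k=7 load: inc=0.006173, refl=0.006173·0.500000=0.0031; V=0.361111+0.006173+0.003086=0.3704
k=8 src: inc=0.003086, refl=0.003086·0.666667=0.0021; V=0.367284+0.003086+0.002058=0.3724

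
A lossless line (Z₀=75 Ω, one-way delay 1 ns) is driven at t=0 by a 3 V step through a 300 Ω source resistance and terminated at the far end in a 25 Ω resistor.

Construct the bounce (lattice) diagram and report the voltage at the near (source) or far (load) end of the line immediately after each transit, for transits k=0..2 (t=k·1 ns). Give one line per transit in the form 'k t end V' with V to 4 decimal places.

0 0 source 0.6000
1 1 load 0.3000
2 2 source 0.1200

Γ_L=-0.500000, Γ_S=0.600000; launch V₁=3·75/375=0.600000
k=0 src: V=0.6000
k=1 load: inc=0.600000, refl=0.600000·-0.500000=-0.3000; V=0.000000+0.600000+-0.300000=0.3000
k=2 src: inc=-0.300000, refl=-0.300000·0.600000=-0.1800; V=0.600000+-0.300000+-0.180000=0.1200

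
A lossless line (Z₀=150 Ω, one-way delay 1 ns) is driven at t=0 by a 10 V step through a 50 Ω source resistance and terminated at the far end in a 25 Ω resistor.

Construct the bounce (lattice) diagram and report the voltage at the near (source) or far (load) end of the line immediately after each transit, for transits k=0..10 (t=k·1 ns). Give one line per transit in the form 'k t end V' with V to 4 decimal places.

Γ_L=-0.714286, Γ_S=-0.500000; launch V₁=10·150/200=7.500000
k=0 src: V=7.5000
k=1 load: inc=7.500000, refl=7.500000·-0.714286=-5.3571; V=0.000000+7.500000+-5.357143=2.1429
k=2 src: inc=-5.357143, refl=-5.357143·-0.500000=2.6786; V=7.500000+-5.357143+2.678571=4.8214
k=3 load: inc=2.678571, refl=2.678571·-0.714286=-1.9133; V=2.142857+2.678571+-1.913265=2.9082
k=4 src: inc=-1.913265, refl=-1.913265·-0.500000=0.9566; V=4.821429+-1.913265+0.956633=3.8648
k=5 load: inc=0.956633, refl=0.956633·-0.714286=-0.6833; V=2.908163+0.956633+-0.683309=3.1815
k=6 src: inc=-0.683309, refl=-0.683309·-0.500000=0.3417; V=3.864796+-0.683309+0.341655=3.5231
k=7 load: inc=0.341655, refl=0.341655·-0.714286=-0.2440; V=3.181487+0.341655+-0.244039=3.2791
k=8 src: inc=-0.244039, refl=-0.244039·-0.500000=0.1220; V=3.523141+-0.244039+0.122019=3.4011
k=9 load: inc=0.122019, refl=0.122019·-0.714286=-0.0872; V=3.279102+0.122019+-0.087157=3.3140
k=10 src: inc=-0.087157, refl=-0.087157·-0.500000=0.0436; V=3.401122+-0.087157+0.043578=3.3575

0 0 source 7.5000
1 1 load 2.1429
2 2 source 4.8214
3 3 load 2.9082
4 4 source 3.8648
5 5 load 3.1815
6 6 source 3.5231
7 7 load 3.2791
8 8 source 3.4011
9 9 load 3.3140
10 10 source 3.3575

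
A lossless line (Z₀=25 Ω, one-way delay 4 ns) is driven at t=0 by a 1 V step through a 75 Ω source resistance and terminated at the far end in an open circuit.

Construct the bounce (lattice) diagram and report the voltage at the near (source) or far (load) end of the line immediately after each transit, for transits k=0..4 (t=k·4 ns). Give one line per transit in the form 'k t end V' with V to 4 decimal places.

Γ_L=1.000000, Γ_S=0.500000; launch V₁=1·25/100=0.250000
k=0 src: V=0.2500
k=1 load: inc=0.250000, refl=0.250000·1.000000=0.2500; V=0.000000+0.250000+0.250000=0.5000
k=2 src: inc=0.250000, refl=0.250000·0.500000=0.1250; V=0.250000+0.250000+0.125000=0.6250
k=3 load: inc=0.125000, refl=0.125000·1.000000=0.1250; V=0.500000+0.125000+0.125000=0.7500
k=4 src: inc=0.125000, refl=0.125000·0.500000=0.0625; V=0.625000+0.125000+0.062500=0.8125

0 0 source 0.2500
1 4 load 0.5000
2 8 source 0.6250
3 12 load 0.7500
4 16 source 0.8125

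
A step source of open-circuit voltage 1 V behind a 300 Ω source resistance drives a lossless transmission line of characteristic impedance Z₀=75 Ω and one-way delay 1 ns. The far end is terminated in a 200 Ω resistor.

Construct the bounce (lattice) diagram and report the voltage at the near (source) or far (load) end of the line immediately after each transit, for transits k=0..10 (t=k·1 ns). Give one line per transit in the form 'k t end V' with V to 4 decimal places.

Γ_L=0.454545, Γ_S=0.600000; launch V₁=1·75/375=0.200000
k=0 src: V=0.2000
k=1 load: inc=0.200000, refl=0.200000·0.454545=0.0909; V=0.000000+0.200000+0.090909=0.2909
k=2 src: inc=0.090909, refl=0.090909·0.600000=0.0545; V=0.200000+0.090909+0.054545=0.3455
k=3 load: inc=0.054545, refl=0.054545·0.454545=0.0248; V=0.290909+0.054545+0.024793=0.3702
k=4 src: inc=0.024793, refl=0.024793·0.600000=0.0149; V=0.345455+0.024793+0.014876=0.3851
k=5 load: inc=0.014876, refl=0.014876·0.454545=0.0068; V=0.370248+0.014876+0.006762=0.3919
k=6 src: inc=0.006762, refl=0.006762·0.600000=0.0041; V=0.385124+0.006762+0.004057=0.3959
k=7 load: inc=0.004057, refl=0.004057·0.454545=0.0018; V=0.391886+0.004057+0.001844=0.3978
k=8 src: inc=0.001844, refl=0.001844·0.600000=0.0011; V=0.395943+0.001844+0.001106=0.3989
k=9 load: inc=0.001106, refl=0.001106·0.454545=0.0005; V=0.397787+0.001106+0.000503=0.3994
k=10 src: inc=0.000503, refl=0.000503·0.600000=0.0003; V=0.398894+0.000503+0.000302=0.3997

0 0 source 0.2000
1 1 load 0.2909
2 2 source 0.3455
3 3 load 0.3702
4 4 source 0.3851
5 5 load 0.3919
6 6 source 0.3959
7 7 load 0.3978
8 8 source 0.3989
9 9 load 0.3994
10 10 source 0.3997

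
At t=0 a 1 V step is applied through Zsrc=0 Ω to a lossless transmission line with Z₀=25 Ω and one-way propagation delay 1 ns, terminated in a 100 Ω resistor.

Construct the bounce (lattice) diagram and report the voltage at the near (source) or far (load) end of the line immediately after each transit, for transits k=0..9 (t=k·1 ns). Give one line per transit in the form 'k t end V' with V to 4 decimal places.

0 0 source 1.0000
1 1 load 1.6000
2 2 source 1.0000
3 3 load 0.6400
4 4 source 1.0000
5 5 load 1.2160
6 6 source 1.0000
7 7 load 0.8704
8 8 source 1.0000
9 9 load 1.0778

Γ_L=0.600000, Γ_S=-1.000000; launch V₁=1·25/25=1.000000
k=0 src: V=1.0000
k=1 load: inc=1.000000, refl=1.000000·0.600000=0.6000; V=0.000000+1.000000+0.600000=1.6000
k=2 src: inc=0.600000, refl=0.600000·-1.000000=-0.6000; V=1.000000+0.600000+-0.600000=1.0000
k=3 load: inc=-0.600000, refl=-0.600000·0.600000=-0.3600; V=1.600000+-0.600000+-0.360000=0.6400
k=4 src: inc=-0.360000, refl=-0.360000·-1.000000=0.3600; V=1.000000+-0.360000+0.360000=1.0000
k=5 load: inc=0.360000, refl=0.360000·0.600000=0.2160; V=0.640000+0.360000+0.216000=1.2160
k=6 src: inc=0.216000, refl=0.216000·-1.000000=-0.2160; V=1.000000+0.216000+-0.216000=1.0000
k=7 load: inc=-0.216000, refl=-0.216000·0.600000=-0.1296; V=1.216000+-0.216000+-0.129600=0.8704
k=8 src: inc=-0.129600, refl=-0.129600·-1.000000=0.1296; V=1.000000+-0.129600+0.129600=1.0000
k=9 load: inc=0.129600, refl=0.129600·0.600000=0.0778; V=0.870400+0.129600+0.077760=1.0778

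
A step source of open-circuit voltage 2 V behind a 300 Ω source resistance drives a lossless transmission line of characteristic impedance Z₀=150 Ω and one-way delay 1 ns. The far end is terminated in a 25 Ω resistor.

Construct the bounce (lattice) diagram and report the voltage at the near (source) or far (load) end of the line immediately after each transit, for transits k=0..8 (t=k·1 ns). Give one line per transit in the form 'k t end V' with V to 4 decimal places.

0 0 source 0.6667
1 1 load 0.1905
2 2 source 0.0317
3 3 load 0.1451
4 4 source 0.1829
5 5 load 0.1559
6 6 source 0.1469
7 7 load 0.1534
8 8 source 0.1555

Γ_L=-0.714286, Γ_S=0.333333; launch V₁=2·150/450=0.666667
k=0 src: V=0.6667
k=1 load: inc=0.666667, refl=0.666667·-0.714286=-0.4762; V=0.000000+0.666667+-0.476190=0.1905
k=2 src: inc=-0.476190, refl=-0.476190·0.333333=-0.1587; V=0.666667+-0.476190+-0.158730=0.0317
k=3 load: inc=-0.158730, refl=-0.158730·-0.714286=0.1134; V=0.190476+-0.158730+0.113379=0.1451
k=4 src: inc=0.113379, refl=0.113379·0.333333=0.0378; V=0.031746+0.113379+0.037793=0.1829
k=5 load: inc=0.037793, refl=0.037793·-0.714286=-0.0270; V=0.145125+0.037793+-0.026995=0.1559
k=6 src: inc=-0.026995, refl=-0.026995·0.333333=-0.0090; V=0.182918+-0.026995+-0.008998=0.1469
k=7 load: inc=-0.008998, refl=-0.008998·-0.714286=0.0064; V=0.155923+-0.008998+0.006427=0.1534
k=8 src: inc=0.006427, refl=0.006427·0.333333=0.0021; V=0.146924+0.006427+0.002142=0.1555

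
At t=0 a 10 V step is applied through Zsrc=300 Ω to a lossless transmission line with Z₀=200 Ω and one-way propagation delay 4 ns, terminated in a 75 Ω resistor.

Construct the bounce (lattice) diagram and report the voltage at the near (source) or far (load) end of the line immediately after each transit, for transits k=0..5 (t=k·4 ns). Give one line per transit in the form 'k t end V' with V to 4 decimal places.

0 0 source 4.0000
1 4 load 2.1818
2 8 source 1.8182
3 12 load 1.9835
4 16 source 2.0165
5 20 load 2.0015

Γ_L=-0.454545, Γ_S=0.200000; launch V₁=10·200/500=4.000000
k=0 src: V=4.0000
k=1 load: inc=4.000000, refl=4.000000·-0.454545=-1.8182; V=0.000000+4.000000+-1.818182=2.1818
k=2 src: inc=-1.818182, refl=-1.818182·0.200000=-0.3636; V=4.000000+-1.818182+-0.363636=1.8182
k=3 load: inc=-0.363636, refl=-0.363636·-0.454545=0.1653; V=2.181818+-0.363636+0.165289=1.9835
k=4 src: inc=0.165289, refl=0.165289·0.200000=0.0331; V=1.818182+0.165289+0.033058=2.0165
k=5 load: inc=0.033058, refl=0.033058·-0.454545=-0.0150; V=1.983471+0.033058+-0.015026=2.0015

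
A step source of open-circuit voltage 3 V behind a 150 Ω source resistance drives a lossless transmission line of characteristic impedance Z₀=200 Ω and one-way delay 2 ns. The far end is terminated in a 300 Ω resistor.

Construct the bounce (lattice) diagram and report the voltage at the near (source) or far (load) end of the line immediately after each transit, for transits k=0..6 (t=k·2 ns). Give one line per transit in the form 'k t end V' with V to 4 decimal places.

0 0 source 1.7143
1 2 load 2.0571
2 4 source 2.0082
3 6 load 1.9984
4 8 source 1.9998
5 10 load 2.0000
6 12 source 2.0000

Γ_L=0.200000, Γ_S=-0.142857; launch V₁=3·200/350=1.714286
k=0 src: V=1.7143
k=1 load: inc=1.714286, refl=1.714286·0.200000=0.3429; V=0.000000+1.714286+0.342857=2.0571
k=2 src: inc=0.342857, refl=0.342857·-0.142857=-0.0490; V=1.714286+0.342857+-0.048980=2.0082
k=3 load: inc=-0.048980, refl=-0.048980·0.200000=-0.0098; V=2.057143+-0.048980+-0.009796=1.9984
k=4 src: inc=-0.009796, refl=-0.009796·-0.142857=0.0014; V=2.008163+-0.009796+0.001399=1.9998
k=5 load: inc=0.001399, refl=0.001399·0.200000=0.0003; V=1.998367+0.001399+0.000280=2.0000
k=6 src: inc=0.000280, refl=0.000280·-0.142857=-0.0000; V=1.999767+0.000280+-0.000040=2.0000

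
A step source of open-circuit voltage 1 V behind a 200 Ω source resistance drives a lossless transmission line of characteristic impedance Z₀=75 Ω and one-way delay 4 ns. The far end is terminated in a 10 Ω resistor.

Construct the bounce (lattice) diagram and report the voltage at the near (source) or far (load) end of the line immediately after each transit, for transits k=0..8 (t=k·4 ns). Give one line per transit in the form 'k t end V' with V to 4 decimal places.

Γ_L=-0.764706, Γ_S=0.454545; launch V₁=1·75/275=0.272727
k=0 src: V=0.2727
k=1 load: inc=0.272727, refl=0.272727·-0.764706=-0.2086; V=0.000000+0.272727+-0.208556=0.0642
k=2 src: inc=-0.208556, refl=-0.208556·0.454545=-0.0948; V=0.272727+-0.208556+-0.094798=-0.0306
k=3 load: inc=-0.094798, refl=-0.094798·-0.764706=0.0725; V=0.064171+-0.094798+0.072493=0.0419
k=4 src: inc=0.072493, refl=0.072493·0.454545=0.0330; V=-0.030627+0.072493+0.032951=0.0748
k=5 load: inc=0.032951, refl=0.032951·-0.764706=-0.0252; V=0.041866+0.032951+-0.025198=0.0496
k=6 src: inc=-0.025198, refl=-0.025198·0.454545=-0.0115; V=0.074817+-0.025198+-0.011454=0.0382
k=7 load: inc=-0.011454, refl=-0.011454·-0.764706=0.0088; V=0.049619+-0.011454+0.008759=0.0469
k=8 src: inc=0.008759, refl=0.008759·0.454545=0.0040; V=0.038165+0.008759+0.003981=0.0509

0 0 source 0.2727
1 4 load 0.0642
2 8 source -0.0306
3 12 load 0.0419
4 16 source 0.0748
5 20 load 0.0496
6 24 source 0.0382
7 28 load 0.0469
8 32 source 0.0509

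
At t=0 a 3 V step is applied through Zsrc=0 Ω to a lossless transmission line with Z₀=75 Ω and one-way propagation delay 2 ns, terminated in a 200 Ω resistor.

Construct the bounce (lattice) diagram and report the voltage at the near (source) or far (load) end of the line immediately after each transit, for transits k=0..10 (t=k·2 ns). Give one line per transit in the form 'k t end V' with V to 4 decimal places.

0 0 source 3.0000
1 2 load 4.3636
2 4 source 3.0000
3 6 load 2.3802
4 8 source 3.0000
5 10 load 3.2817
6 12 source 3.0000
7 14 load 2.8719
8 16 source 3.0000
9 18 load 3.0582
10 20 source 3.0000

Γ_L=0.454545, Γ_S=-1.000000; launch V₁=3·75/75=3.000000
k=0 src: V=3.0000
k=1 load: inc=3.000000, refl=3.000000·0.454545=1.3636; V=0.000000+3.000000+1.363636=4.3636
k=2 src: inc=1.363636, refl=1.363636·-1.000000=-1.3636; V=3.000000+1.363636+-1.363636=3.0000
k=3 load: inc=-1.363636, refl=-1.363636·0.454545=-0.6198; V=4.363636+-1.363636+-0.619835=2.3802
k=4 src: inc=-0.619835, refl=-0.619835·-1.000000=0.6198; V=3.000000+-0.619835+0.619835=3.0000
k=5 load: inc=0.619835, refl=0.619835·0.454545=0.2817; V=2.380165+0.619835+0.281743=3.2817
k=6 src: inc=0.281743, refl=0.281743·-1.000000=-0.2817; V=3.000000+0.281743+-0.281743=3.0000
k=7 load: inc=-0.281743, refl=-0.281743·0.454545=-0.1281; V=3.281743+-0.281743+-0.128065=2.8719
k=8 src: inc=-0.128065, refl=-0.128065·-1.000000=0.1281; V=3.000000+-0.128065+0.128065=3.0000
k=9 load: inc=0.128065, refl=0.128065·0.454545=0.0582; V=2.871935+0.128065+0.058211=3.0582
k=10 src: inc=0.058211, refl=0.058211·-1.000000=-0.0582; V=3.000000+0.058211+-0.058211=3.0000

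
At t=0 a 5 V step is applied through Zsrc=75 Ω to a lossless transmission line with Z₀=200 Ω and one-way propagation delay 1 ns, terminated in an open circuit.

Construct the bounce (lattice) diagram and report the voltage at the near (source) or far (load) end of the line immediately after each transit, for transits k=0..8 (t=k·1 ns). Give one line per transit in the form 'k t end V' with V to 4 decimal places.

0 0 source 3.6364
1 1 load 7.2727
2 2 source 5.6198
3 3 load 3.9669
4 4 source 4.7183
5 5 load 5.4696
6 6 source 5.1281
7 7 load 4.7866
8 8 source 4.9418

Γ_L=1.000000, Γ_S=-0.454545; launch V₁=5·200/275=3.636364
k=0 src: V=3.6364
k=1 load: inc=3.636364, refl=3.636364·1.000000=3.6364; V=0.000000+3.636364+3.636364=7.2727
k=2 src: inc=3.636364, refl=3.636364·-0.454545=-1.6529; V=3.636364+3.636364+-1.652893=5.6198
k=3 load: inc=-1.652893, refl=-1.652893·1.000000=-1.6529; V=7.272727+-1.652893+-1.652893=3.9669
k=4 src: inc=-1.652893, refl=-1.652893·-0.454545=0.7513; V=5.619835+-1.652893+0.751315=4.7183
k=5 load: inc=0.751315, refl=0.751315·1.000000=0.7513; V=3.966942+0.751315+0.751315=5.4696
k=6 src: inc=0.751315, refl=0.751315·-0.454545=-0.3415; V=4.718257+0.751315+-0.341507=5.1281
k=7 load: inc=-0.341507, refl=-0.341507·1.000000=-0.3415; V=5.469572+-0.341507+-0.341507=4.7866
k=8 src: inc=-0.341507, refl=-0.341507·-0.454545=0.1552; V=5.128065+-0.341507+0.155230=4.9418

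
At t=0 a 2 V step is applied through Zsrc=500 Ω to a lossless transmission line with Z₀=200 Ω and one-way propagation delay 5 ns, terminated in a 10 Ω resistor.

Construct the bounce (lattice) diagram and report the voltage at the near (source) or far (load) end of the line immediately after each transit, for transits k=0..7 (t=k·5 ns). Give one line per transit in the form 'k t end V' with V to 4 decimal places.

Γ_L=-0.904762, Γ_S=0.428571; launch V₁=2·200/700=0.571429
k=0 src: V=0.5714
k=1 load: inc=0.571429, refl=0.571429·-0.904762=-0.5170; V=0.000000+0.571429+-0.517007=0.0544
k=2 src: inc=-0.517007, refl=-0.517007·0.428571=-0.2216; V=0.571429+-0.517007+-0.221574=-0.1672
k=3 load: inc=-0.221574, refl=-0.221574·-0.904762=0.2005; V=0.054422+-0.221574+0.200472=0.0333
k=4 src: inc=0.200472, refl=0.200472·0.428571=0.0859; V=-0.167153+0.200472+0.085917=0.1192
k=5 load: inc=0.085917, refl=0.085917·-0.904762=-0.0777; V=0.033319+0.085917+-0.077734=0.0415
k=6 src: inc=-0.077734, refl=-0.077734·0.428571=-0.0333; V=0.119236+-0.077734+-0.033315=0.0082
k=7 load: inc=-0.033315, refl=-0.033315·-0.904762=0.0301; V=0.041502+-0.033315+0.030142=0.0383

0 0 source 0.5714
1 5 load 0.0544
2 10 source -0.1672
3 15 load 0.0333
4 20 source 0.1192
5 25 load 0.0415
6 30 source 0.0082
7 35 load 0.0383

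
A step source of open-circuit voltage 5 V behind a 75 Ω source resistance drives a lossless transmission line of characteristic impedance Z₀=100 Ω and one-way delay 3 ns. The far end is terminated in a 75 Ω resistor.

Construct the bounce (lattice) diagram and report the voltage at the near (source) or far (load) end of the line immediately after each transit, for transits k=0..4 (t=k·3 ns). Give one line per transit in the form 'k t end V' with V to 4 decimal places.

Γ_L=-0.142857, Γ_S=-0.142857; launch V₁=5·100/175=2.857143
k=0 src: V=2.8571
k=1 load: inc=2.857143, refl=2.857143·-0.142857=-0.4082; V=0.000000+2.857143+-0.408163=2.4490
k=2 src: inc=-0.408163, refl=-0.408163·-0.142857=0.0583; V=2.857143+-0.408163+0.058309=2.5073
k=3 load: inc=0.058309, refl=0.058309·-0.142857=-0.0083; V=2.448980+0.058309+-0.008330=2.4990
k=4 src: inc=-0.008330, refl=-0.008330·-0.142857=0.0012; V=2.507289+-0.008330+0.001190=2.5001

0 0 source 2.8571
1 3 load 2.4490
2 6 source 2.5073
3 9 load 2.4990
4 12 source 2.5001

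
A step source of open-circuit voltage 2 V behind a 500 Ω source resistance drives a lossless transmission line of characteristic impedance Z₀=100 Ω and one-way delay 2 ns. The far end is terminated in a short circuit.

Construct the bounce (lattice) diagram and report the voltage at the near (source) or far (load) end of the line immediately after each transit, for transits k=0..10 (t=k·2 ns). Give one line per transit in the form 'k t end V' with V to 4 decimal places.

Γ_L=-1.000000, Γ_S=0.666667; launch V₁=2·100/600=0.333333
k=0 src: V=0.3333
k=1 load: inc=0.333333, refl=0.333333·-1.000000=-0.3333; V=0.000000+0.333333+-0.333333=0.0000
k=2 src: inc=-0.333333, refl=-0.333333·0.666667=-0.2222; V=0.333333+-0.333333+-0.222222=-0.2222
k=3 load: inc=-0.222222, refl=-0.222222·-1.000000=0.2222; V=0.000000+-0.222222+0.222222=0.0000
k=4 src: inc=0.222222, refl=0.222222·0.666667=0.1481; V=-0.222222+0.222222+0.148148=0.1481
k=5 load: inc=0.148148, refl=0.148148·-1.000000=-0.1481; V=0.000000+0.148148+-0.148148=0.0000
k=6 src: inc=-0.148148, refl=-0.148148·0.666667=-0.0988; V=0.148148+-0.148148+-0.098765=-0.0988
k=7 load: inc=-0.098765, refl=-0.098765·-1.000000=0.0988; V=0.000000+-0.098765+0.098765=0.0000
k=8 src: inc=0.098765, refl=0.098765·0.666667=0.0658; V=-0.098765+0.098765+0.065844=0.0658
k=9 load: inc=0.065844, refl=0.065844·-1.000000=-0.0658; V=0.000000+0.065844+-0.065844=0.0000
k=10 src: inc=-0.065844, refl=-0.065844·0.666667=-0.0439; V=0.065844+-0.065844+-0.043896=-0.0439

0 0 source 0.3333
1 2 load 0.0000
2 4 source -0.2222
3 6 load 0.0000
4 8 source 0.1481
5 10 load 0.0000
6 12 source -0.0988
7 14 load 0.0000
8 16 source 0.0658
9 18 load 0.0000
10 20 source -0.0439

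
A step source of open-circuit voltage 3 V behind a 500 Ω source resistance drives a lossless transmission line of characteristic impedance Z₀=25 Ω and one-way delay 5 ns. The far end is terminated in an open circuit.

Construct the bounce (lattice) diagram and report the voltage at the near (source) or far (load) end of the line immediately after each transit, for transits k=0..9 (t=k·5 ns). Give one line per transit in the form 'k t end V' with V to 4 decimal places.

0 0 source 0.1429
1 5 load 0.2857
2 10 source 0.4150
3 15 load 0.5442
4 20 source 0.6612
5 25 load 0.7781
6 30 source 0.8839
7 35 load 0.9897
8 40 source 1.0854
9 45 load 1.1812

Γ_L=1.000000, Γ_S=0.904762; launch V₁=3·25/525=0.142857
k=0 src: V=0.1429
k=1 load: inc=0.142857, refl=0.142857·1.000000=0.1429; V=0.000000+0.142857+0.142857=0.2857
k=2 src: inc=0.142857, refl=0.142857·0.904762=0.1293; V=0.142857+0.142857+0.129252=0.4150
k=3 load: inc=0.129252, refl=0.129252·1.000000=0.1293; V=0.285714+0.129252+0.129252=0.5442
k=4 src: inc=0.129252, refl=0.129252·0.904762=0.1169; V=0.414966+0.129252+0.116942=0.6612
k=5 load: inc=0.116942, refl=0.116942·1.000000=0.1169; V=0.544218+0.116942+0.116942=0.7781
k=6 src: inc=0.116942, refl=0.116942·0.904762=0.1058; V=0.661160+0.116942+0.105805=0.8839
k=7 load: inc=0.105805, refl=0.105805·1.000000=0.1058; V=0.778102+0.105805+0.105805=0.9897
k=8 src: inc=0.105805, refl=0.105805·0.904762=0.0957; V=0.883906+0.105805+0.095728=1.0854
k=9 load: inc=0.095728, refl=0.095728·1.000000=0.0957; V=0.989711+0.095728+0.095728=1.1812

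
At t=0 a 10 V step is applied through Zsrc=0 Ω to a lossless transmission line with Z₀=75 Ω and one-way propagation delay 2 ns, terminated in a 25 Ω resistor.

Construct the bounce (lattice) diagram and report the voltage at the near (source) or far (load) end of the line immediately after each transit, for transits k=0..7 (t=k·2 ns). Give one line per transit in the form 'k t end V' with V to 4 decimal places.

0 0 source 10.0000
1 2 load 5.0000
2 4 source 10.0000
3 6 load 7.5000
4 8 source 10.0000
5 10 load 8.7500
6 12 source 10.0000
7 14 load 9.3750

Γ_L=-0.500000, Γ_S=-1.000000; launch V₁=10·75/75=10.000000
k=0 src: V=10.0000
k=1 load: inc=10.000000, refl=10.000000·-0.500000=-5.0000; V=0.000000+10.000000+-5.000000=5.0000
k=2 src: inc=-5.000000, refl=-5.000000·-1.000000=5.0000; V=10.000000+-5.000000+5.000000=10.0000
k=3 load: inc=5.000000, refl=5.000000·-0.500000=-2.5000; V=5.000000+5.000000+-2.500000=7.5000
k=4 src: inc=-2.500000, refl=-2.500000·-1.000000=2.5000; V=10.000000+-2.500000+2.500000=10.0000
k=5 load: inc=2.500000, refl=2.500000·-0.500000=-1.2500; V=7.500000+2.500000+-1.250000=8.7500
k=6 src: inc=-1.250000, refl=-1.250000·-1.000000=1.2500; V=10.000000+-1.250000+1.250000=10.0000
k=7 load: inc=1.250000, refl=1.250000·-0.500000=-0.6250; V=8.750000+1.250000+-0.625000=9.3750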